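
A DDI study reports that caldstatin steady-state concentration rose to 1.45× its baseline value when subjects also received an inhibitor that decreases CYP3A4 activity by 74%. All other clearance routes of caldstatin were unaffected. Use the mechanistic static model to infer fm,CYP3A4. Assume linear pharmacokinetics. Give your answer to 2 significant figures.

Let x = fm,CYP3A4. Because steady-state concentration ∝ 1/CL, relative clearance fell to 1/1.45 = 0.6897.
Only the CYP3A4 route changed, so 0.6897 = x·0.26 + (1 − x), giving x = 0.42.

0.42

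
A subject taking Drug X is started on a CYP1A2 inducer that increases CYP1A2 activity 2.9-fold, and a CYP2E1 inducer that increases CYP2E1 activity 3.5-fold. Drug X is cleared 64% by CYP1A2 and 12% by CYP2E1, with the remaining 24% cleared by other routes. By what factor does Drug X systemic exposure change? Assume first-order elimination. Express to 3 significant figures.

0.397

The CYP1A2 pathway (64% of clearance) is boosted to 2.9× activity: 0.64 × 2.9 = 1.856.
The CYP2E1 pathway (12% of clearance) rises to 3.5× activity: 0.12 × 3.5 = 0.42.
Non-CYP routes (24%) are unchanged.
New clearance relative to baseline: 1.856 + 0.42 + 0.24 = 2.516.
Systemic exposure ∝ 1/CL: fold-change = 1 / 2.516 = 0.397.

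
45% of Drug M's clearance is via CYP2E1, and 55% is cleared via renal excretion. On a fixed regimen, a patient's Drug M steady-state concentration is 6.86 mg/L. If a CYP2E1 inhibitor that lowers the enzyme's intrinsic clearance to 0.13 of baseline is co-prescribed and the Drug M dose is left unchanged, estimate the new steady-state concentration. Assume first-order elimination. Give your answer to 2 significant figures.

CYP2E1: 0.45 × 0.13 = 0.0585
Other: 0.55 (unchanged)
CL_new/CL_old = 0.0585 + 0.55 = 0.6085.
New steady-state concentration = baseline ÷ relative clearance = 6.86 / 0.6085 = 11 mg/L.

11 mg/L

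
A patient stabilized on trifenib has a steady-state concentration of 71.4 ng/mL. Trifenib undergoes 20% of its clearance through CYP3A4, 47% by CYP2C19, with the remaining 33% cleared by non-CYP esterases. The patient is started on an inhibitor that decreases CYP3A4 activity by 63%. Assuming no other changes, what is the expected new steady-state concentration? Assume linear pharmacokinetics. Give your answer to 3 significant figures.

81.7 ng/mL

The CYP3A4 pathway (20% of clearance) is reduced to 0.37× activity: 0.2 × 0.37 = 0.074.
CYP2C19 (47%) and the residual 33% are unaffected.
New clearance relative to baseline: 0.074 + 0.47 + 0.33 = 0.874.
Steady-state concentration ∝ 1/CL, so new value = 71.4 / 0.874 = 81.7 ng/mL.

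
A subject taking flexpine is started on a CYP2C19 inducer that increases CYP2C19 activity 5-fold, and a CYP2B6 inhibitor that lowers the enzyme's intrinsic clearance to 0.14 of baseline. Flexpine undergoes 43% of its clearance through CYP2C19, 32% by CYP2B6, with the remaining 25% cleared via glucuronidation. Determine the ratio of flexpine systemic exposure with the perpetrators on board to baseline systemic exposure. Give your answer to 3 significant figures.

The CYP2C19 pathway (43% of clearance) is boosted to 5× activity: 0.43 × 5 = 2.15.
The CYP2B6 pathway (32% of clearance) is reduced to 0.14× activity: 0.32 × 0.14 = 0.0448.
Non-CYP routes (25%) are unchanged.
CL_new/CL_old = 2.15 + 0.0448 + 0.25 = 2.4448.
Because systemic exposure varies inversely with clearance, the combined effect is 1 / 2.4448 = 0.409.

0.409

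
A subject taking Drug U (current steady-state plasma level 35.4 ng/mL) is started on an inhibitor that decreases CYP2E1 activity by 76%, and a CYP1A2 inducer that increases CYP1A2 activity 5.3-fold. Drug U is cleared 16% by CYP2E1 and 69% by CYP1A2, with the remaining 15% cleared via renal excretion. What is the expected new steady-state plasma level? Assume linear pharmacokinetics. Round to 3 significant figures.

The CYP2E1 pathway (16% of clearance) falls to 0.24× activity: 0.16 × 0.24 = 0.0384.
The CYP1A2 pathway (69% of clearance) rises to 5.3× activity: 0.69 × 5.3 = 3.657.
The remaining 15% of clearance is unaffected.
New clearance relative to baseline: 0.0384 + 3.657 + 0.15 = 3.8454.
New steady-state plasma level = 35.4 / 3.8454 = 9.21 ng/mL (concentration scales inversely with clearance).

9.21 ng/mL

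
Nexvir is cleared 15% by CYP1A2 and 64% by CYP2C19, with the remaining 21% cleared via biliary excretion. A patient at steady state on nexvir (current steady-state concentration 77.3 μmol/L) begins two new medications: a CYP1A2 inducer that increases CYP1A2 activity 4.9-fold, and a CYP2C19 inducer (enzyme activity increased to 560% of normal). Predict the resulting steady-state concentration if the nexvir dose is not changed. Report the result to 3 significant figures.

CYP1A2: 0.15 × 4.9 = 0.735
CYP2C19: 0.64 × 5.6 = 3.584
Other: 0.21 (unchanged)
CL_new/CL_old = 0.735 + 3.584 + 0.21 = 4.529.
Steady-state concentration ∝ 1/CL: new value = 77.3 / 4.529 = 17.1 μmol/L.

17.1 μmol/L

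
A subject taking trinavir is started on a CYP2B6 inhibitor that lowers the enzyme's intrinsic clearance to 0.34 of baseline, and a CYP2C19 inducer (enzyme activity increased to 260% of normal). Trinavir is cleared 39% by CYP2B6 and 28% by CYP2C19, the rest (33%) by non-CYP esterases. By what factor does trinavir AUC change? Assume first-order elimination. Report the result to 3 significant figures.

The CYP2B6 pathway (39% of clearance) falls to 0.34× activity: 0.39 × 0.34 = 0.1326.
The CYP2C19 pathway (28% of clearance) increases to 2.6× activity: 0.28 × 2.6 = 0.728.
The remaining 33% of clearance is unaffected.
New clearance relative to baseline: 0.1326 + 0.728 + 0.33 = 1.1906.
AUC ∝ 1/CL: fold-change = 1 / 1.1906 = 0.840.

0.840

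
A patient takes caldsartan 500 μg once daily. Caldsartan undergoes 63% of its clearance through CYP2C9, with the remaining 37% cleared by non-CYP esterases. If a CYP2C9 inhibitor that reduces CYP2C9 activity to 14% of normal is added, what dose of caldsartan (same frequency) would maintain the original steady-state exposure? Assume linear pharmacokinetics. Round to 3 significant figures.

The CYP2C9 pathway (63% of clearance) falls to 0.14× activity: 0.63 × 0.14 = 0.0882.
Non-CYP routes (37%) are unchanged.
CL_new/CL_old = 0.0882 + 0.37 = 0.4582.
Exposure is unchanged when dose changes in proportion to clearance. New dose = 500 μg × 0.4582 = 229 μg.

229 μg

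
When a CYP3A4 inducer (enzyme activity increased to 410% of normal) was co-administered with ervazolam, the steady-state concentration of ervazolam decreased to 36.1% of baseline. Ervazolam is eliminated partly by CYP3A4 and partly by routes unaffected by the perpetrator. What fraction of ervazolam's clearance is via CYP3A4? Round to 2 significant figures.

0.57

Call the CYP3A4 fraction fm. After the interaction, CL_new/CL_old = fm × 4.1 + (1 − fm).
Steady-state concentration ratio = 1 / (new CL fraction), so new CL fraction = 1 / 0.361 = 2.77.
fm × 4.1 + 1 − fm = 2.77  ⇒  fm × (4.1 − 1) = 1.77  ⇒  fm = 0.57.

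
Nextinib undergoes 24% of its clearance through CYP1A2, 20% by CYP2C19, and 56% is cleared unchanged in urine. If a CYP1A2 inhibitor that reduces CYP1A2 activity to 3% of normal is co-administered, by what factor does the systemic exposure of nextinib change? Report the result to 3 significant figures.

1.30

The CYP1A2 pathway (24% of clearance) drops to 0.03× activity: 0.24 × 0.03 = 0.0072.
CYP2C19 (20%) and the residual 56% are unaffected.
New clearance relative to baseline: 0.0072 + 0.2 + 0.56 = 0.7672.
Systemic exposure ratio = CL_old/CL_new = 1 / 0.7672 = 1.30.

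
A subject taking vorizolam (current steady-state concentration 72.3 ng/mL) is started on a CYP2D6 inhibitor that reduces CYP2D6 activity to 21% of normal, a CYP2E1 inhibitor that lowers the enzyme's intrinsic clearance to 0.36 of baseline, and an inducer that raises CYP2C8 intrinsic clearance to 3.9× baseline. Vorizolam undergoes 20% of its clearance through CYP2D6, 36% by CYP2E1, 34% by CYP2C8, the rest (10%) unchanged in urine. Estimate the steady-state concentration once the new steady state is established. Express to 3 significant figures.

45.3 ng/mL

The CYP2D6 pathway (20% of clearance) is reduced to 0.21× activity: 0.2 × 0.21 = 0.042.
The CYP2E1 pathway (36% of clearance) drops to 0.36× activity: 0.36 × 0.36 = 0.1296.
The CYP2C8 pathway (34% of clearance) rises to 3.9× activity: 0.34 × 3.9 = 1.326.
Non-CYP routes (10%) are unchanged.
New clearance relative to baseline: 0.042 + 0.1296 + 1.326 + 0.1 = 1.5976.
Dividing the baseline by the relative clearance: 72.3 / 1.5976 = 45.3 ng/mL.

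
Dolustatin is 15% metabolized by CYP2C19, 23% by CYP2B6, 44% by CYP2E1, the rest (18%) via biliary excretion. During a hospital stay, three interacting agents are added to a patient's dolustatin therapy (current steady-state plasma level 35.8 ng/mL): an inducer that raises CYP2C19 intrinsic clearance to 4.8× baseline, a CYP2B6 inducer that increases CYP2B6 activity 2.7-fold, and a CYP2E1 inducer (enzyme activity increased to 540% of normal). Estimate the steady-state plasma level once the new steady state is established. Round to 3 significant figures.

CYP2C19: 0.15 × 4.8 = 0.72
CYP2B6: 0.23 × 2.7 = 0.621
CYP2E1: 0.44 × 5.4 = 2.376
Other: 0.18 (unchanged)
CL_new/CL_old = 0.72 + 0.621 + 2.376 + 0.18 = 3.897.
New steady-state plasma level = 35.8 / 3.897 = 9.19 ng/mL (concentration scales inversely with clearance).

9.19 ng/mL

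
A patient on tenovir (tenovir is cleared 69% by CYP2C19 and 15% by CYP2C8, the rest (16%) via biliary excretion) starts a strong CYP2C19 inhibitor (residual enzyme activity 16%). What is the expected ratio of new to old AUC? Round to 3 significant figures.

2.38

The CYP2C19 pathway (69% of clearance) falls to 0.16× activity: 0.69 × 0.16 = 0.1104.
CYP2C8 (15%) and the residual 16% are unaffected.
Relative clearance = 0.1104 + 0.15 + 0.16 = 0.4204.
AUC ratio = CL_old/CL_new = 1 / 0.4204 = 2.38.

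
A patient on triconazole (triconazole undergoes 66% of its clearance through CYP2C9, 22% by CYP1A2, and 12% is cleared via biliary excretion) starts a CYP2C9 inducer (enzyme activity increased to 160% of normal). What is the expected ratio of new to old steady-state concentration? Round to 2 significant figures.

0.72

The CYP2C9 pathway (66% of clearance) increases to 1.6× activity: 0.66 × 1.6 = 1.056.
CYP1A2 (22%) and the residual 12% are unaffected.
New clearance relative to baseline: 1.056 + 0.22 + 0.12 = 1.396.
Steady-state concentration is inversely proportional to clearance, so the fold-change is 1 / 1.396 = 0.72.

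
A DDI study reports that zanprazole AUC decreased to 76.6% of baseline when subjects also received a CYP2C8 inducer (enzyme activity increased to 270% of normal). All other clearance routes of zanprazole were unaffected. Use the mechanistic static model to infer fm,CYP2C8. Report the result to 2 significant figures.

Let fm be the CYP2C8 fraction. New clearance relative to baseline = fm × 2.7 + (1 − fm).
AUC ratio = 1 / (new CL fraction), so new CL fraction = 1 / 0.766 = 1.305.
fm × 2.7 + 1 − fm = 1.305  ⇒  fm × (2.7 − 1) = 0.3055  ⇒  fm = 0.18.

0.18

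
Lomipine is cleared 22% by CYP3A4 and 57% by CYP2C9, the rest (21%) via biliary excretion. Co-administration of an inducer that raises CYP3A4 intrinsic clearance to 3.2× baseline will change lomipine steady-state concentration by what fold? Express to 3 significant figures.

0.674

CYP3A4: 0.22 × 3.2 = 0.704
CYP2C9: 0.57 (unchanged)
Other: 0.21 (unchanged)
New clearance relative to baseline: 0.704 + 0.57 + 0.21 = 1.484.
Since steady-state concentration ∝ 1/CL, the ratio is 1 / 1.484 = 0.674.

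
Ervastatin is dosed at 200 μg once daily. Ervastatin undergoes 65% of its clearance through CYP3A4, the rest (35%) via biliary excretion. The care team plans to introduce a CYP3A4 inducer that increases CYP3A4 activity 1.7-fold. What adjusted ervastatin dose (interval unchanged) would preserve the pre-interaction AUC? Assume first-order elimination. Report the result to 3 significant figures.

The CYP3A4 pathway (65% of clearance) is boosted to 1.7× activity: 0.65 × 1.7 = 1.105.
The remaining 35% of clearance is unaffected.
CL_new/CL_old = 1.105 + 0.35 = 1.455.
Exposure is unchanged when dose changes in proportion to clearance. New dose = 200 μg × 1.455 = 291 μg.

291 μg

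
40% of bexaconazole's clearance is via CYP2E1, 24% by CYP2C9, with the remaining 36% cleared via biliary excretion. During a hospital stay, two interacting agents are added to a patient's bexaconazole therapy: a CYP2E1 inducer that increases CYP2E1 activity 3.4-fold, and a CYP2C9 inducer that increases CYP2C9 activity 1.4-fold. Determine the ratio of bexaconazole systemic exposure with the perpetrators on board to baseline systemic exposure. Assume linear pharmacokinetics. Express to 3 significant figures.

The CYP2E1 pathway (40% of clearance) rises to 3.4× activity: 0.4 × 3.4 = 1.36.
The CYP2C9 pathway (24% of clearance) rises to 1.4× activity: 0.24 × 1.4 = 0.336.
Non-CYP routes (36%) are unchanged.
New clearance relative to baseline: 1.36 + 0.336 + 0.36 = 2.056.
Because systemic exposure varies inversely with clearance, the combined effect is 1 / 2.056 = 0.486.

0.486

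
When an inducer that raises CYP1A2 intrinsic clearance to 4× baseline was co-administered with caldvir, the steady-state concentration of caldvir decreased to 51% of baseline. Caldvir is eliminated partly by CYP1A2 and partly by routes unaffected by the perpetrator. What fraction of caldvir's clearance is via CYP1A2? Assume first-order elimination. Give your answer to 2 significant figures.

CL'/CL = 1 / 0.510 = 1.961
4·fm + (1 − fm) = 1.961
fm = (1.961 − 1) / (4 − 1) = 0.32

0.32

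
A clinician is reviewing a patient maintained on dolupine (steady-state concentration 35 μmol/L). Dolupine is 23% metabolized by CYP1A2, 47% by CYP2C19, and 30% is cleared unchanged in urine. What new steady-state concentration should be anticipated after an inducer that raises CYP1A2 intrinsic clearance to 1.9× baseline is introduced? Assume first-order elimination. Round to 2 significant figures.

29 μmol/L

The CYP1A2 pathway (23% of clearance) increases to 1.9× activity: 0.23 × 1.9 = 0.437.
CYP2C19 (47%) and the residual 30% are unaffected.
Relative clearance = 0.437 + 0.47 + 0.3 = 1.207.
New steady-state concentration = baseline ÷ relative clearance = 35 / 1.207 = 29 μmol/L.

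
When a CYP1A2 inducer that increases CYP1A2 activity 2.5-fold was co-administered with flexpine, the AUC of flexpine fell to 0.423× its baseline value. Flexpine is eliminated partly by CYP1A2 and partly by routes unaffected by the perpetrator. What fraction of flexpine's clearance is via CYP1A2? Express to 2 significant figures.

0.91

Call the CYP1A2 fraction fm. After the interaction, CL_new/CL_old = fm × 2.5 + (1 − fm).
AUC ratio = 1 / (new CL fraction), so new CL fraction = 1 / 0.423 = 2.364.
fm × 2.5 + 1 − fm = 2.364  ⇒  fm × (2.5 − 1) = 1.364  ⇒  fm = 0.91.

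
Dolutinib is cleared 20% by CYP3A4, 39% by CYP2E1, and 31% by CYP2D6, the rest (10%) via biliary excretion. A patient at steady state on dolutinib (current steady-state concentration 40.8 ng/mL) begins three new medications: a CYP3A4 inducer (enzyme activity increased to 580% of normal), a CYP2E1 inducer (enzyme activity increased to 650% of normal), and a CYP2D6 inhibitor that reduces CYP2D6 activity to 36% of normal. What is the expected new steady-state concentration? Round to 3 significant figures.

10.4 ng/mL

CYP3A4: 0.2 × 5.8 = 1.16
CYP2E1: 0.39 × 6.5 = 2.535
CYP2D6: 0.31 × 0.36 = 0.1116
Other: 0.1 (unchanged)
Relative clearance = 1.16 + 2.535 + 0.1116 + 0.1 = 3.9066.
Dividing the baseline by the relative clearance: 40.8 / 3.9066 = 10.4 ng/mL.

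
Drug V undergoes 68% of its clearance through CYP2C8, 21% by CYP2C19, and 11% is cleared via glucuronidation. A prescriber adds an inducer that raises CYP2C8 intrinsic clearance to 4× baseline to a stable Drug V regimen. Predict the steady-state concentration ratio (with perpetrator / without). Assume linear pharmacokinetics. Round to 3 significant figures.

The CYP2C8 pathway (68% of clearance) increases to 4× activity: 0.68 × 4 = 2.72.
CYP2C19 (21%) and the residual 11% are unaffected.
Relative clearance = 2.72 + 0.21 + 0.11 = 3.04.
Steady-state concentration is inversely proportional to clearance, so the fold-change is 1 / 3.04 = 0.329.

0.329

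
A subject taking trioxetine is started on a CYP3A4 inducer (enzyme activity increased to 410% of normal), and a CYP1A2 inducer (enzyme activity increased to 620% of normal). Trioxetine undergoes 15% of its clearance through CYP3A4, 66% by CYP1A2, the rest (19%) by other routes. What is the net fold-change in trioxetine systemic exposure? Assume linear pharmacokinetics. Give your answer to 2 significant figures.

0.20

The CYP3A4 pathway (15% of clearance) is boosted to 4.1× activity: 0.15 × 4.1 = 0.615.
The CYP1A2 pathway (66% of clearance) is boosted to 6.2× activity: 0.66 × 6.2 = 4.092.
Non-CYP routes (19%) are unchanged.
New clearance relative to baseline: 0.615 + 4.092 + 0.19 = 4.897.
Because systemic exposure varies inversely with clearance, the combined effect is 1 / 4.897 = 0.20.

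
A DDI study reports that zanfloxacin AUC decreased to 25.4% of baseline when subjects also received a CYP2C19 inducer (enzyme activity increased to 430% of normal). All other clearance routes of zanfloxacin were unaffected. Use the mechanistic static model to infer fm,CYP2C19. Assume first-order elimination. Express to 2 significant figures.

0.89

CL'/CL = 1 / 0.254 = 3.937
4.3·fm + (1 − fm) = 3.937
fm = (3.937 − 1) / (4.3 − 1) = 0.89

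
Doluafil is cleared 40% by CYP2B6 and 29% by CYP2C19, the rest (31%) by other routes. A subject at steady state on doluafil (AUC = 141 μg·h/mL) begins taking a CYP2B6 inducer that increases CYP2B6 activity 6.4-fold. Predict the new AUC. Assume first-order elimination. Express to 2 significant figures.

45 μg·h/mL

The CYP2B6 pathway (40% of clearance) increases to 6.4× activity: 0.4 × 6.4 = 2.56.
CYP2C19 (29%) and the residual 31% are unaffected.
Relative clearance = 2.56 + 0.29 + 0.31 = 3.16.
AUC ∝ 1/CL, so new value = 141 / 3.16 = 45 μg·h/mL.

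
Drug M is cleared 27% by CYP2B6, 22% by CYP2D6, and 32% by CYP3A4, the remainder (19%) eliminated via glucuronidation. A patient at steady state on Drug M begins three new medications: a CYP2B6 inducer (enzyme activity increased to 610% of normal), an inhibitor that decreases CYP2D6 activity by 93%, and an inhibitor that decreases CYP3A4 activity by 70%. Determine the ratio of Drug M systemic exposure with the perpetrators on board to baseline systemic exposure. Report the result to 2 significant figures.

The CYP2B6 pathway (27% of clearance) rises to 6.1× activity: 0.27 × 6.1 = 1.647.
The CYP2D6 pathway (22% of clearance) drops to 0.07× activity: 0.22 × 0.07 = 0.0154.
The CYP3A4 pathway (32% of clearance) is reduced to 0.3× activity: 0.32 × 0.3 = 0.096.
Non-CYP routes (19%) are unchanged.
CL_new/CL_old = 1.647 + 0.0154 + 0.096 + 0.19 = 1.9484.
Systemic exposure ∝ 1/CL: fold-change = 1 / 1.9484 = 0.51.

0.51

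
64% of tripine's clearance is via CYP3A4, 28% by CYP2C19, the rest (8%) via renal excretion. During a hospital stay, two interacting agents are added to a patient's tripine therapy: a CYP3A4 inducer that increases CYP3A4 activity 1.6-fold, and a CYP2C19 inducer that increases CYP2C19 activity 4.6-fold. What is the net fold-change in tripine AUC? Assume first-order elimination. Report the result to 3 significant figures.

0.418

The CYP3A4 pathway (64% of clearance) increases to 1.6× activity: 0.64 × 1.6 = 1.024.
The CYP2C19 pathway (28% of clearance) increases to 4.6× activity: 0.28 × 4.6 = 1.288.
The remaining 8% of clearance is unaffected.
CL_new/CL_old = 1.024 + 1.288 + 0.08 = 2.392.
AUC ∝ 1/CL: fold-change = 1 / 2.392 = 0.418.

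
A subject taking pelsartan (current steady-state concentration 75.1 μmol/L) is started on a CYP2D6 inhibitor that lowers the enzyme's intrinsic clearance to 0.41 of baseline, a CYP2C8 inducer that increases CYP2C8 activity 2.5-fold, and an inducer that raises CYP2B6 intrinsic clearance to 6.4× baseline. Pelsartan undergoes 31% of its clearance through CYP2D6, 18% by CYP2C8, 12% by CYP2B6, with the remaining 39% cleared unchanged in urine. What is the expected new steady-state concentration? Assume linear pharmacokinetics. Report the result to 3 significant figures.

43.3 μmol/L

CYP2D6: 0.31 × 0.41 = 0.1271
CYP2C8: 0.18 × 2.5 = 0.45
CYP2B6: 0.12 × 6.4 = 0.768
Other: 0.39 (unchanged)
Relative clearance = 0.1271 + 0.45 + 0.768 + 0.39 = 1.7351.
New steady-state concentration = 75.1 / 1.7351 = 43.3 μmol/L (concentration scales inversely with clearance).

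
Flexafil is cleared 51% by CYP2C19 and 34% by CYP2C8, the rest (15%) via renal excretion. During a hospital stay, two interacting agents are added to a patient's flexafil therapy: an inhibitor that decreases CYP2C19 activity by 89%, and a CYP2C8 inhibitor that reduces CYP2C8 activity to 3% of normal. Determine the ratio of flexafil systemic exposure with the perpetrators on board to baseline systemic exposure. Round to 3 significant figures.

4.62

The CYP2C19 pathway (51% of clearance) falls to 0.11× activity: 0.51 × 0.11 = 0.0561.
The CYP2C8 pathway (34% of clearance) falls to 0.03× activity: 0.34 × 0.03 = 0.0102.
The remaining 15% of clearance is unaffected.
CL_new/CL_old = 0.0561 + 0.0102 + 0.15 = 0.2163.
Net systemic exposure ratio = 1 / 0.2163 = 4.62.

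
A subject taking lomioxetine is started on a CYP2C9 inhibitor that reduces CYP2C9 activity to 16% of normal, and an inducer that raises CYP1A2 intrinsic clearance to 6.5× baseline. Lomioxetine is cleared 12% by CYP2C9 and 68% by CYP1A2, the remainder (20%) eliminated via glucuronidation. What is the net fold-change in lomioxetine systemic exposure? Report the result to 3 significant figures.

The CYP2C9 pathway (12% of clearance) drops to 0.16× activity: 0.12 × 0.16 = 0.0192.
The CYP1A2 pathway (68% of clearance) rises to 6.5× activity: 0.68 × 6.5 = 4.42.
The remaining 20% of clearance is unaffected.
New clearance relative to baseline: 0.0192 + 4.42 + 0.2 = 4.6392.
Systemic exposure ∝ 1/CL: fold-change = 1 / 4.6392 = 0.216.

0.216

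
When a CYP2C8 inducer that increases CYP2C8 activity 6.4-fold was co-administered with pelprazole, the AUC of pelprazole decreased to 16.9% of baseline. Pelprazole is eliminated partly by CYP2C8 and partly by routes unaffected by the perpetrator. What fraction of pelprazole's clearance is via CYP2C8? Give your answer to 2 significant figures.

0.91

Write x for the fraction cleared via CYP2C8. The observed AUC change means clearance rose to 1/0.169 = 5.917 of baseline.
Setting x·6.4 + (1 − x) = 5.917 and solving: x = (5.917 − 1)/(6.4 − 1) = 0.91.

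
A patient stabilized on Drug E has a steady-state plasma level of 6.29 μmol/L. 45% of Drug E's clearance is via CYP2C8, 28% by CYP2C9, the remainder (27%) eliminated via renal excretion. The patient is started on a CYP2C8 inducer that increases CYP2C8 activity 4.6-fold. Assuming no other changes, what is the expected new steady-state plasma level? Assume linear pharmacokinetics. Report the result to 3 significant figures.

2.40 μmol/L

The CYP2C8 pathway (45% of clearance) is boosted to 4.6× activity: 0.45 × 4.6 = 2.07.
CYP2C9 (28%) and the residual 27% are unaffected.
Relative clearance = 2.07 + 0.28 + 0.27 = 2.62.
Steady-state plasma level ∝ 1/CL, so new value = 6.29 / 2.62 = 2.40 μmol/L.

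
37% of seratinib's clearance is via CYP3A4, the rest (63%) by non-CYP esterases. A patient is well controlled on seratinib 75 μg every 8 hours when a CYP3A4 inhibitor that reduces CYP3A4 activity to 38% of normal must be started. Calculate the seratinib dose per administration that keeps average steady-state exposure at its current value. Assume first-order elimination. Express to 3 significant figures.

57.8 μg

The CYP3A4 pathway (37% of clearance) is reduced to 0.38× activity: 0.37 × 0.38 = 0.1406.
The remaining 63% of clearance is unaffected.
Relative clearance = 0.1406 + 0.63 = 0.7706.
To maintain the same steady-state level, dose must scale with clearance: new dose = 75 × 0.7706 = 57.8 μg.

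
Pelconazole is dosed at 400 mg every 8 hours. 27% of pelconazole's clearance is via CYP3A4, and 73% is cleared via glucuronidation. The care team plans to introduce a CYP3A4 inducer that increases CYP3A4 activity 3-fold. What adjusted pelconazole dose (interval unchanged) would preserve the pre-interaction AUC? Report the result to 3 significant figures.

616 mg

The CYP3A4 pathway (27% of clearance) increases to 3× activity: 0.27 × 3 = 0.81.
The remaining 73% of clearance is unaffected.
Relative clearance = 0.81 + 0.73 = 1.54.
Exposure is unchanged when dose changes in proportion to clearance. New dose = 400 mg × 1.54 = 616 mg.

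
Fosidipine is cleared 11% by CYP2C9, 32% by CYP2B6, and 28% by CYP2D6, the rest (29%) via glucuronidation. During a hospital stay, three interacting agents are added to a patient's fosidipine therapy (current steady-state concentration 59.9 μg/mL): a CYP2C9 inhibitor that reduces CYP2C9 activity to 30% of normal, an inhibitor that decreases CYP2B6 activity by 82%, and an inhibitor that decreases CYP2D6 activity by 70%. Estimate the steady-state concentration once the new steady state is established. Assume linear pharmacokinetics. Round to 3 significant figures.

129 μg/mL

CYP2C9: 0.11 × 0.3 = 0.033
CYP2B6: 0.32 × 0.18 = 0.0576
CYP2D6: 0.28 × 0.3 = 0.084
Other: 0.29 (unchanged)
CL_new/CL_old = 0.033 + 0.0576 + 0.084 + 0.29 = 0.4646.
Dividing the baseline by the relative clearance: 59.9 / 0.4646 = 129 μg/mL.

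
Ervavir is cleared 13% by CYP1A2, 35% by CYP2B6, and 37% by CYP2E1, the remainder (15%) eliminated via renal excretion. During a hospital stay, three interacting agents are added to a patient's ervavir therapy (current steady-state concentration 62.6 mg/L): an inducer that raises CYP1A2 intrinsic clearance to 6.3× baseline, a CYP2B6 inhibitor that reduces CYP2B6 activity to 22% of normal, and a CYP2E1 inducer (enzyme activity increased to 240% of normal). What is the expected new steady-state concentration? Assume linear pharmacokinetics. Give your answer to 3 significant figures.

CYP1A2: 0.13 × 6.3 = 0.819
CYP2B6: 0.35 × 0.22 = 0.077
CYP2E1: 0.37 × 2.4 = 0.888
Other: 0.15 (unchanged)
CL_new/CL_old = 0.819 + 0.077 + 0.888 + 0.15 = 1.934.
Steady-state concentration ∝ 1/CL: new value = 62.6 / 1.934 = 32.4 mg/L.

32.4 mg/L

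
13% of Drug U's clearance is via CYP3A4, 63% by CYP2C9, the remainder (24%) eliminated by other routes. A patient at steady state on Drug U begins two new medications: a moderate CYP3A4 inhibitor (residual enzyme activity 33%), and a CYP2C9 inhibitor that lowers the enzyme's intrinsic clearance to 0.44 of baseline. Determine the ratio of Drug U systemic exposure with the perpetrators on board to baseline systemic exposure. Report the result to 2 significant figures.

CYP3A4: 0.13 × 0.33 = 0.0429
CYP2C9: 0.63 × 0.44 = 0.2772
Other: 0.24 (unchanged)
New clearance relative to baseline: 0.0429 + 0.2772 + 0.24 = 0.5601.
Net systemic exposure ratio = 1 / 0.5601 = 1.8.

1.8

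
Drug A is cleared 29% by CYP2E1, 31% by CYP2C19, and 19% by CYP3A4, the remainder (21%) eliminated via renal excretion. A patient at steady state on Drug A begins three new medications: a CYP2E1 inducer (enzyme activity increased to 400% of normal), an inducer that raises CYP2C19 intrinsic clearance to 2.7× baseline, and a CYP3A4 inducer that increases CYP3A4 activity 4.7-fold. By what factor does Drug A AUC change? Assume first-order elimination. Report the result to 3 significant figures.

The CYP2E1 pathway (29% of clearance) rises to 4× activity: 0.29 × 4 = 1.16.
The CYP2C19 pathway (31% of clearance) increases to 2.7× activity: 0.31 × 2.7 = 0.837.
The CYP3A4 pathway (19% of clearance) rises to 4.7× activity: 0.19 × 4.7 = 0.893.
Non-CYP routes (21%) are unchanged.
CL_new/CL_old = 1.16 + 0.837 + 0.893 + 0.21 = 3.1.
AUC ∝ 1/CL: fold-change = 1 / 3.1 = 0.323.

0.323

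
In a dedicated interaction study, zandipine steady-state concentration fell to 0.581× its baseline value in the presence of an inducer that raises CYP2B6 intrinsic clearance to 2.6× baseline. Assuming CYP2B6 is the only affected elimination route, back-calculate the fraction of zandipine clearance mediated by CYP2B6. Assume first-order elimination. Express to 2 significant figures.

Let fm be the CYP2B6 fraction. New clearance relative to baseline = fm × 2.6 + (1 − fm).
Steady-state concentration ratio = 1 / (new CL fraction), so new CL fraction = 1 / 0.581 = 1.721.
fm × 2.6 + 1 − fm = 1.721  ⇒  fm × (2.6 − 1) = 0.7212  ⇒  fm = 0.45.

0.45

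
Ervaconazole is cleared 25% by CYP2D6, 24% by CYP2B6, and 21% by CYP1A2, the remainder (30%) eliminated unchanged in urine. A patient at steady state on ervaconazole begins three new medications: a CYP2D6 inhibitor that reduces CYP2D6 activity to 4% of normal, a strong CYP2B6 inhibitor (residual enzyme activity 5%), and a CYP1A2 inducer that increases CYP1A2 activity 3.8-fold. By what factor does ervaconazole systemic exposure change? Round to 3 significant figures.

CYP2D6: 0.25 × 0.04 = 0.01
CYP2B6: 0.24 × 0.05 = 0.012
CYP1A2: 0.21 × 3.8 = 0.798
Other: 0.3 (unchanged)
CL_new/CL_old = 0.01 + 0.012 + 0.798 + 0.3 = 1.12.
Systemic exposure ∝ 1/CL: fold-change = 1 / 1.12 = 0.893.

0.893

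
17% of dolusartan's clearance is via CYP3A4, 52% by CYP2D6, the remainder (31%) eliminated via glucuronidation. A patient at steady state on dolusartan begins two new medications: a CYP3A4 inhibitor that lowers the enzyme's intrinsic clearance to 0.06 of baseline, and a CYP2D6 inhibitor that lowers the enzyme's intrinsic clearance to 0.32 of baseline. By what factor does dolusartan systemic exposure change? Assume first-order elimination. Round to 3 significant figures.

The CYP3A4 pathway (17% of clearance) falls to 0.06× activity: 0.17 × 0.06 = 0.0102.
The CYP2D6 pathway (52% of clearance) is reduced to 0.32× activity: 0.52 × 0.32 = 0.1664.
The remaining 31% of clearance is unaffected.
Relative clearance = 0.0102 + 0.1664 + 0.31 = 0.4866.
Systemic exposure ∝ 1/CL: fold-change = 1 / 0.4866 = 2.06.

2.06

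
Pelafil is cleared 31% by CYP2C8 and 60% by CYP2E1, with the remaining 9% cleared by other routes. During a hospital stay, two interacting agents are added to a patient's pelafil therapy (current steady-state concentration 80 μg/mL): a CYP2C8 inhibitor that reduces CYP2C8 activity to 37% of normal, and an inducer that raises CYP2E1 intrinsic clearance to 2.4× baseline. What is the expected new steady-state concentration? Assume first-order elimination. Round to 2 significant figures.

49 μg/mL

CYP2C8: 0.31 × 0.37 = 0.1147
CYP2E1: 0.6 × 2.4 = 1.44
Other: 0.09 (unchanged)
Relative clearance = 0.1147 + 1.44 + 0.09 = 1.6447.
Steady-state concentration ∝ 1/CL: new value = 80 / 1.6447 = 49 μg/mL.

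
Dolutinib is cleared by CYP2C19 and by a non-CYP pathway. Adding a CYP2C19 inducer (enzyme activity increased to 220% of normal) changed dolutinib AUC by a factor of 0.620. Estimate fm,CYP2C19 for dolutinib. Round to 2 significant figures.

CL'/CL = 1 / 0.620 = 1.613
2.2·fm + (1 − fm) = 1.613
fm = (1.613 − 1) / (2.2 − 1) = 0.51

0.51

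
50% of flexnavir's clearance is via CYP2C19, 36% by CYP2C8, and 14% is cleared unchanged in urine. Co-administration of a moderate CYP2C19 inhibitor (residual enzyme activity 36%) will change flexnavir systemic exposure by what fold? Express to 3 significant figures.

1.47

The CYP2C19 pathway (50% of clearance) is reduced to 0.36× activity: 0.5 × 0.36 = 0.18.
CYP2C8 (36%) and the residual 14% are unaffected.
CL_new/CL_old = 0.18 + 0.36 + 0.14 = 0.68.
Systemic exposure is inversely proportional to clearance, so the fold-change is 1 / 0.68 = 1.47.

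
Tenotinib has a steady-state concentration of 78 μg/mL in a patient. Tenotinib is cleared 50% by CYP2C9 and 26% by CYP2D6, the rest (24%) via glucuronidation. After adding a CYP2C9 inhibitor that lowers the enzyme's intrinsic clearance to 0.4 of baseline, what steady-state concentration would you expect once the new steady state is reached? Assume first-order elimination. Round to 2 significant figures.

1.1 × 10² μg/mL

The CYP2C9 pathway (50% of clearance) is reduced to 0.4× activity: 0.5 × 0.4 = 0.2.
CYP2D6 (26%) and the residual 24% are unaffected.
Relative clearance = 0.2 + 0.26 + 0.24 = 0.7.
With dosing unchanged, steady-state concentration scales as 1/CL: 78 / 0.7 = 1.1 × 10² μg/mL.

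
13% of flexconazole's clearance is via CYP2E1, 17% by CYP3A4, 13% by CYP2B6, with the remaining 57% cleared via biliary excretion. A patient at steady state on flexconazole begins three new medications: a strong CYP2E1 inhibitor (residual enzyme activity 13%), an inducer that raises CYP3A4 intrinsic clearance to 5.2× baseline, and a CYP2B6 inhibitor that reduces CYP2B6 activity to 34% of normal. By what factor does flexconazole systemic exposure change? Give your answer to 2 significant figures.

0.66

The CYP2E1 pathway (13% of clearance) is reduced to 0.13× activity: 0.13 × 0.13 = 0.0169.
The CYP3A4 pathway (17% of clearance) rises to 5.2× activity: 0.17 × 5.2 = 0.884.
The CYP2B6 pathway (13% of clearance) drops to 0.34× activity: 0.13 × 0.34 = 0.0442.
The remaining 57% of clearance is unaffected.
Relative clearance = 0.0169 + 0.884 + 0.0442 + 0.57 = 1.5151.
Systemic exposure ∝ 1/CL: fold-change = 1 / 1.5151 = 0.66.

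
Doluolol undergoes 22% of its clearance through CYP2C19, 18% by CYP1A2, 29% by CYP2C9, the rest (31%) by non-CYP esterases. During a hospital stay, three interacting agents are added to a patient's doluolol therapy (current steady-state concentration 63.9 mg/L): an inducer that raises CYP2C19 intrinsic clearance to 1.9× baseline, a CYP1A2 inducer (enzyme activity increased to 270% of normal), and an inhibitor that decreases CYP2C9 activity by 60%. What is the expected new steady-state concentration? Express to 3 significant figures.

The CYP2C19 pathway (22% of clearance) increases to 1.9× activity: 0.22 × 1.9 = 0.418.
The CYP1A2 pathway (18% of clearance) increases to 2.7× activity: 0.18 × 2.7 = 0.486.
The CYP2C9 pathway (29% of clearance) is reduced to 0.4× activity: 0.29 × 0.4 = 0.116.
Non-CYP routes (31%) are unchanged.
CL_new/CL_old = 0.418 + 0.486 + 0.116 + 0.31 = 1.33.
Dividing the baseline by the relative clearance: 63.9 / 1.33 = 48.0 mg/L.

48.0 mg/L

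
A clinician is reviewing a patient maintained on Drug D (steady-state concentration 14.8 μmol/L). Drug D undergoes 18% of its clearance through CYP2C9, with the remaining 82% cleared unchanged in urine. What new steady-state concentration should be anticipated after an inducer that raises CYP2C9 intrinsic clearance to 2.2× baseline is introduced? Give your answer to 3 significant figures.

12.2 μmol/L

The CYP2C9 pathway (18% of clearance) rises to 2.2× activity: 0.18 × 2.2 = 0.396.
Non-CYP routes (82%) are unchanged.
CL_new/CL_old = 0.396 + 0.82 = 1.216.
With dosing unchanged, steady-state concentration scales as 1/CL: 14.8 / 1.216 = 12.2 μmol/L.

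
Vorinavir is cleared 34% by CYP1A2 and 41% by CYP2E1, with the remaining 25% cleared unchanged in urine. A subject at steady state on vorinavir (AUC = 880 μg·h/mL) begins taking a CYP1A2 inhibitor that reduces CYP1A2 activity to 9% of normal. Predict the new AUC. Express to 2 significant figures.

The CYP1A2 pathway (34% of clearance) is reduced to 0.09× activity: 0.34 × 0.09 = 0.0306.
CYP2E1 (41%) and the residual 25% are unaffected.
CL_new/CL_old = 0.0306 + 0.41 + 0.25 = 0.6906.
New AUC = baseline ÷ relative clearance = 880 / 0.6906 = 1.3 × 10³ μg·h/mL.

1.3 × 10³ μg·h/mL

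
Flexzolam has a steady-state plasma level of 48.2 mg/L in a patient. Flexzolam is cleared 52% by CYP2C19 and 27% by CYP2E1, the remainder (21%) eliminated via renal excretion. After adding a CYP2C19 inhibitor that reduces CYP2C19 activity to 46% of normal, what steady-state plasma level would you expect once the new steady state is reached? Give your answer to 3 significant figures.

67.0 mg/L

CYP2C19: 0.52 × 0.46 = 0.2392
CYP2E1: 0.27 (unchanged)
Other: 0.21 (unchanged)
New clearance relative to baseline: 0.2392 + 0.27 + 0.21 = 0.7192.
With dosing unchanged, steady-state plasma level scales as 1/CL: 48.2 / 0.7192 = 67.0 mg/L.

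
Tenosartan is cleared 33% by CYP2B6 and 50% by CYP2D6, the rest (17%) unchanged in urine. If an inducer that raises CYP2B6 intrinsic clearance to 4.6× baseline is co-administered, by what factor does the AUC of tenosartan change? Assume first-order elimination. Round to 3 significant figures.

0.457

The CYP2B6 pathway (33% of clearance) is boosted to 4.6× activity: 0.33 × 4.6 = 1.518.
CYP2D6 (50%) and the residual 17% are unaffected.
Relative clearance = 1.518 + 0.5 + 0.17 = 2.188.
AUC is inversely proportional to clearance, so the fold-change is 1 / 2.188 = 0.457.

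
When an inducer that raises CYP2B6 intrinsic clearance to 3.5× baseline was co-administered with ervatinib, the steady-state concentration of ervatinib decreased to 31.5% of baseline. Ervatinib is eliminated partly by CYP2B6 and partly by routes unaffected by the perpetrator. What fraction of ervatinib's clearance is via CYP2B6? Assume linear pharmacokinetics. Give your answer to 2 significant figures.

Call the CYP2B6 fraction fm. After the interaction, CL_new/CL_old = fm × 3.5 + (1 − fm).
Steady-state concentration ratio = 1 / (new CL fraction), so new CL fraction = 1 / 0.315 = 3.175.
fm × 3.5 + 1 − fm = 3.175  ⇒  fm × (3.5 − 1) = 2.175  ⇒  fm = 0.87.

0.87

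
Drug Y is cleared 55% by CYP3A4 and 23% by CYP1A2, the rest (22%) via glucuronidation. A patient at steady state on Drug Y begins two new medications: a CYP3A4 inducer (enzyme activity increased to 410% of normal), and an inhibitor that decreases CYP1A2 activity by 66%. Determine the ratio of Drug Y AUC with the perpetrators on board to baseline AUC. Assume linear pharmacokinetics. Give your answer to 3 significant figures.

0.392

CYP3A4: 0.55 × 4.1 = 2.255
CYP1A2: 0.23 × 0.34 = 0.0782
Other: 0.22 (unchanged)
Relative clearance = 2.255 + 0.0782 + 0.22 = 2.5532.
Because AUC varies inversely with clearance, the combined effect is 1 / 2.5532 = 0.392.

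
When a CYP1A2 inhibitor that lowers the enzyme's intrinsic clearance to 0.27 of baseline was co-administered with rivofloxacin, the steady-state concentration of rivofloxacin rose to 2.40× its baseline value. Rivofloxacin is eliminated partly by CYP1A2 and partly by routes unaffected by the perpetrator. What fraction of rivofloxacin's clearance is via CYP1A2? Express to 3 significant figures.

0.799

Write x for the fraction cleared via CYP1A2. The observed steady-state concentration change means clearance fell to 1/2.40 = 0.4167 of baseline.
Only the CYP1A2 route changed, so 0.4167 = x·0.27 + (1 − x), giving x = 0.799.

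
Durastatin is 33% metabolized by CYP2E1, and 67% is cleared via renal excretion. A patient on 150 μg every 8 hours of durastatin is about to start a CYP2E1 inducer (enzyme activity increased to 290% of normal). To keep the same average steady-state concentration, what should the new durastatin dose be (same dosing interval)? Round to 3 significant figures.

CYP2E1: 0.33 × 2.9 = 0.957
Other: 0.67 (unchanged)
Relative clearance = 0.957 + 0.67 = 1.627.
Css,avg = (dose rate)/CL, so holding Css fixed requires dose ∝ CL: 150 × 1.627 = 244 μg.

244 μg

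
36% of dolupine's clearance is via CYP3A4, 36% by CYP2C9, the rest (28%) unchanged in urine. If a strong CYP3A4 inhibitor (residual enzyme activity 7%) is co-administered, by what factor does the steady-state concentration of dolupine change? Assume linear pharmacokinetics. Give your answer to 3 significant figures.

The CYP3A4 pathway (36% of clearance) falls to 0.07× activity: 0.36 × 0.07 = 0.0252.
CYP2C9 (36%) and the residual 28% are unaffected.
New clearance relative to baseline: 0.0252 + 0.36 + 0.28 = 0.6652.
Steady-state concentration is inversely proportional to clearance, so the fold-change is 1 / 0.6652 = 1.50.

1.50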